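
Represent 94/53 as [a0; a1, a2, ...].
[1; 1, 3, 2, 2, 2]

Euclidean algorithm steps:
94 = 1 × 53 + 41
53 = 1 × 41 + 12
41 = 3 × 12 + 5
12 = 2 × 5 + 2
5 = 2 × 2 + 1
2 = 2 × 1 + 0
Continued fraction: [1; 1, 3, 2, 2, 2]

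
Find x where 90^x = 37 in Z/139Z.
56

Baby-step giant-step with step n = ⌈√139⌉ = 12.
Baby steps 90^j mod 139 (j:value) for j=0..11: 0:1, 1:90, 2:38, 3:84, 4:54, 5:134, 6:106, 7:88, 8:136, 9:8, 10:25, 11:26.
Giant-step multiplier: 90^(-12) ≡ 90^(138-12) = 90^126 ≡ 6 (mod 139).
Giant steps γ_i = 37·6^i mod 139: γ_0=37, γ_1=83, γ_2=81, γ_3=69, γ_4=136 (in table at j=8).
x = i·n + j = 4·12 + 8 = 56.
Check: 90^56 ≡ 37 (mod 139).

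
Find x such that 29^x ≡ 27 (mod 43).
39

Baby-step giant-step with step n = ⌈√43⌉ = 7.
Baby steps 29^j mod 43 (j:value) for j=0..6: 0:1, 1:29, 2:24, 3:8, 4:17, 5:20, 6:21.
Giant-step multiplier: 29^(-7) ≡ 29^(42-7) = 29^35 ≡ 37 (mod 43).
Giant steps γ_i = 27·37^i mod 43: γ_0=27, γ_1=10, γ_2=26, γ_3=16, γ_4=33, γ_5=17 (in table at j=4).
x = i·n + j = 5·7 + 4 = 39.
Check: 29^39 ≡ 27 (mod 43).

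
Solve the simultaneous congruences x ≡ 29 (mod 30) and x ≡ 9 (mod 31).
629

Using Chinese Remainder Theorem:
M = 30 × 31 = 930
M1 = 31, M2 = 30
y1 = 31^(-1) mod 30 = 1
y2 = 30^(-1) mod 31 = 30
x = (29×31×1 + 9×30×30) mod 930 = 629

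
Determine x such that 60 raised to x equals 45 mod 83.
9

Baby-step giant-step with step n = ⌈√83⌉ = 10.
Baby steps 60^j mod 83 (j:value) for j=0..9: 0:1, 1:60, 2:31, 3:34, 4:48, 5:58, 6:77, 7:55, 8:63, 9:45.
h = 45 is already in the table at j=9, so x = 9.
Check: 60^9 ≡ 45 (mod 83).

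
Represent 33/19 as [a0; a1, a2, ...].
[1; 1, 2, 1, 4]

Euclidean algorithm steps:
33 = 1 × 19 + 14
19 = 1 × 14 + 5
14 = 2 × 5 + 4
5 = 1 × 4 + 1
4 = 4 × 1 + 0
Continued fraction: [1; 1, 2, 1, 4]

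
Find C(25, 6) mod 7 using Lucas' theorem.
0

Using Lucas' theorem:
Write n=25 and k=6 in base 7:
n in base 7: [3, 4]
k in base 7: [0, 6]
C(25,6) mod 7 = ∏ C(n_i, k_i) mod 7
Digit binomials (mod 7): C(3,0) = 1; C(4,6) = 0 (k_i > n_i)
Product: 1 × 0 = 0 ≡ 0 (mod 7)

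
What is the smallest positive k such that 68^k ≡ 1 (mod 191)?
95

191 is prime, so ord(68) divides φ(191) = 190.
Divisors of 190: 1, 2, 5, 10, 19, 38, 95, 190.
Repeated squaring: 68^1 ≡ 68, 68^2 ≡ 40, 68^4 ≡ 72, 68^8 ≡ 27, 68^16 ≡ 156, 68^32 ≡ 79, 68^64 ≡ 129, 68^128 ≡ 24 (mod 191).
Test 68^d mod 191 for each divisor d in increasing order:
68^1 ≡ 68
68^2 ≡ 40
68^5 = 68^4·68^1 ≡ 121
68^10 = 68^8·68^2 ≡ 125
68^19 = 68^16·68^2·68^1 ≡ 109
68^38 = 68^32·68^4·68^2 ≡ 39
68^95 = 68^64·68^16·68^8·68^4·68^2·68^1 ≡ 1  ← first divisor giving 1
The order is 95.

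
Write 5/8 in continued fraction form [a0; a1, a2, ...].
[0; 1, 1, 1, 2]

Euclidean algorithm steps:
5 = 0 × 8 + 5
8 = 1 × 5 + 3
5 = 1 × 3 + 2
3 = 1 × 2 + 1
2 = 2 × 1 + 0
Continued fraction: [0; 1, 1, 1, 2]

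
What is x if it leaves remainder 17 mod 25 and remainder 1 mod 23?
392

Using Chinese Remainder Theorem:
M = 25 × 23 = 575
M1 = 23, M2 = 25
y1 = 23^(-1) mod 25 = 12
y2 = 25^(-1) mod 23 = 12
x = (17×23×12 + 1×25×12) mod 575 = 392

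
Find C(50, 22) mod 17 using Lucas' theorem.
15

Using Lucas' theorem:
Write n=50 and k=22 in base 17:
n in base 17: [2, 16]
k in base 17: [1, 5]
C(50,22) mod 17 = ∏ C(n_i, k_i) mod 17
Digit binomials (mod 17): C(2,1) = 2; C(16,5) = 4368 ≡ 16
Product: 2 × 16 = 32 ≡ 15 (mod 17)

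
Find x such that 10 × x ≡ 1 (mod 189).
19

gcd(10, 189) = 1, so the inverse exists.
Extended Euclidean algorithm on (189, 10):
189 = 18 × 10 + 9  ⟹  9 = (1)·189 + (-18)·10
10 = 1 × 9 + 1  ⟹  1 = (-1)·189 + (19)·10
So (19)·10 ≡ 1 (mod 189), i.e. 10^(-1) ≡ 19 (mod 189).
Check: 10 × 19 = 190 ≡ 1 (mod 189)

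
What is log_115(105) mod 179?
25

Baby-step giant-step with step n = ⌈√179⌉ = 14.
Baby steps 115^j mod 179 (j:value) for j=0..13: 0:1, 1:115, 2:158, 3:91, 4:83, 5:58, 6:47, 7:35, 8:87, 9:160, 10:142, 11:41, 12:61, 13:34.
Giant-step multiplier: 115^(-14) ≡ 115^(178-14) = 115^164 ≡ 147 (mod 179).
Giant steps γ_i = 105·147^i mod 179: γ_0=105, γ_1=41 (in table at j=11).
x = i·n + j = 1·14 + 11 = 25.
Check: 115^25 ≡ 105 (mod 179).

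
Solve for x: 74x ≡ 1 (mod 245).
149

gcd(74, 245) = 1, so the inverse exists.
Extended Euclidean algorithm on (245, 74):
245 = 3 × 74 + 23  ⟹  23 = (1)·245 + (-3)·74
74 = 3 × 23 + 5  ⟹  5 = (-3)·245 + (10)·74
23 = 4 × 5 + 3  ⟹  3 = (13)·245 + (-43)·74
5 = 1 × 3 + 2  ⟹  2 = (-16)·245 + (53)·74
3 = 1 × 2 + 1  ⟹  1 = (29)·245 + (-96)·74
So (-96)·74 ≡ 1 (mod 245), i.e. 74^(-1) ≡ -96 ≡ 149 (mod 245).
Check: 74 × 149 = 11026 ≡ 1 (mod 245)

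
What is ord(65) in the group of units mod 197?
98

197 is prime, so ord(65) divides φ(197) = 196.
Divisors of 196: 1, 2, 4, 7, 14, 28, 49, 98, 196.
Repeated squaring: 65^1 ≡ 65, 65^2 ≡ 88, 65^4 ≡ 61, 65^8 ≡ 175, 65^16 ≡ 90, 65^32 ≡ 23, 65^64 ≡ 135, 65^128 ≡ 101 (mod 197).
Test 65^d mod 197 for each divisor d in increasing order:
65^1 ≡ 65
65^2 ≡ 88
65^4 ≡ 61
65^7 = 65^4·65^2·65^1 ≡ 33
65^14 = 65^8·65^4·65^2 ≡ 104
65^28 = 65^16·65^8·65^4 ≡ 178
65^49 = 65^32·65^16·65^1 ≡ 196
65^98 = 65^64·65^32·65^2 ≡ 1  ← first divisor giving 1
The order is 98.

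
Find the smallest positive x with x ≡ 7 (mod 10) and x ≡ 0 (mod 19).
57

Using Chinese Remainder Theorem:
M = 10 × 19 = 190
M1 = 19, M2 = 10
y1 = 19^(-1) mod 10 = 9
y2 = 10^(-1) mod 19 = 2
x = (7×19×9 + 0×10×2) mod 190 = 57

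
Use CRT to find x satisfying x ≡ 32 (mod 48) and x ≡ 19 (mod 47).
1664

Using Chinese Remainder Theorem:
M = 48 × 47 = 2256
M1 = 47, M2 = 48
y1 = 47^(-1) mod 48 = 47
y2 = 48^(-1) mod 47 = 1
x = (32×47×47 + 19×48×1) mod 2256 = 1664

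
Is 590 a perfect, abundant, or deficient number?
deficient

Proper divisors of 590: sum = 1 + 2 + 5 + 10 + 59 + 118 + 295 = 490
Since 490 < 590, 590 is deficient.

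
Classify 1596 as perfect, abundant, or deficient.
abundant

Proper divisors of 1596: sum = 1 + 2 + 3 + 4 + 6 + 7 + 12 + 14 + ... + 266 + 399 + 532 + 798 (23 divisors) = 2884
Since 2884 > 1596, 1596 is abundant.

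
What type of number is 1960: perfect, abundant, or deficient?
abundant

Proper divisors of 1960: sum = 1 + 2 + 4 + 5 + 7 + 8 + 10 + 14 + ... + 280 + 392 + 490 + 980 (23 divisors) = 3170
Since 3170 > 1960, 1960 is abundant.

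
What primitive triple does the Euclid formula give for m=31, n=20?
(561, 1240, 1361)

Euclid's formula: a = m² - n², b = 2mn, c = m² + n²
m = 31, n = 20
a = 31² - 20² = 961 - 400 = 561
b = 2 × 31 × 20 = 1240
c = 31² + 20² = 961 + 400 = 1361
Verification: 561² + 1240² = 314721 + 1537600 = 1852321 = 1361² ✓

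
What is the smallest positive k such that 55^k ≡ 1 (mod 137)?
136

137 is prime, so ord(55) divides φ(137) = 136.
Divisors of 136: 1, 2, 4, 8, 17, 34, 68, 136.
Repeated squaring: 55^1 ≡ 55, 55^2 ≡ 11, 55^4 ≡ 121, 55^8 ≡ 119, 55^16 ≡ 50, 55^32 ≡ 34, 55^64 ≡ 60, 55^128 ≡ 38 (mod 137).
Test 55^d mod 137 for each divisor d in increasing order:
55^1 ≡ 55
55^2 ≡ 11
55^4 ≡ 121
55^8 ≡ 119
55^17 = 55^16·55^1 ≡ 10
55^34 = 55^32·55^2 ≡ 100
55^68 = 55^64·55^4 ≡ 136
55^136 = 55^128·55^8 ≡ 1  ← first divisor giving 1
The order is 136.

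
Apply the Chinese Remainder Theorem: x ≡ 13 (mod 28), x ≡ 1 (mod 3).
13

Using Chinese Remainder Theorem:
M = 28 × 3 = 84
M1 = 3, M2 = 28
y1 = 3^(-1) mod 28 = 19
y2 = 28^(-1) mod 3 = 1
x = (13×3×19 + 1×28×1) mod 84 = 13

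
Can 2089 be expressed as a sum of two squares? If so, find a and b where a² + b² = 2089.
8² + 45² (a=8, b=45)

Factorization: 2089 = 2089
By Fermat: n is sum of two squares iff every prime p ≡ 3 (mod 4) appears to even power.
All primes ≡ 3 (mod 4) appear to even power.
Search a = 0, 1, 2, … for 2089 - a² a perfect square: first hit at a = 8: 2089 - 64 = 2025 = 45².
2089 = 8² + 45² = 64 + 2025 ✓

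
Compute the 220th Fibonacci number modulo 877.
666

Matrix identity: Q^n = [[F_(n+1), F_n], [F_n, F_(n-1)]] with Q = [[1,1],[1,0]].
n = 220 = 11011100₂. Square-and-multiply, entries mod 877:
Q^1 = [[1,1],[1,0]]
Q^3 = (Q^1)²·Q = [[3,2],[2,1]]
Q^6 = (Q^3)² = [[13,8],[8,5]]
Q^13 = (Q^6)²·Q = [[377,233],[233,144]]
Q^27 = (Q^13)²·Q = [[337,847],[847,367]]
Q^55 = (Q^27)²·Q = [[387,459],[459,805]]
Q^110 = (Q^55)² = [[3,757],[757,123]]
Q^220 = (Q^110)² = [[377,666],[666,588]]
F_220 mod 877 = Q^220[0][1] = 666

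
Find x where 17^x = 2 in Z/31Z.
12

Baby-step giant-step with step n = ⌈√31⌉ = 6.
Baby steps 17^j mod 31 (j:value) for j=0..5: 0:1, 1:17, 2:10, 3:15, 4:7, 5:26.
Giant-step multiplier: 17^(-6) ≡ 17^(30-6) = 17^24 ≡ 4 (mod 31).
Giant steps γ_i = 2·4^i mod 31: γ_0=2, γ_1=8, γ_2=1 (in table at j=0).
x = i·n + j = 2·6 + 0 = 12.
Check: 17^12 ≡ 2 (mod 31).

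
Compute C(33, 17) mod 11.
0

Using Lucas' theorem:
Write n=33 and k=17 in base 11:
n in base 11: [3, 0]
k in base 11: [1, 6]
C(33,17) mod 11 = ∏ C(n_i, k_i) mod 11
Digit binomials (mod 11): C(3,1) = 3; C(0,6) = 0 (k_i > n_i)
Product: 3 × 0 = 0 ≡ 0 (mod 11)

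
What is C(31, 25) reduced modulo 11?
7

Using Lucas' theorem:
Write n=31 and k=25 in base 11:
n in base 11: [2, 9]
k in base 11: [2, 3]
C(31,25) mod 11 = ∏ C(n_i, k_i) mod 11
Digit binomials (mod 11): C(2,2) = 1; C(9,3) = 84 ≡ 7
Product: 1 × 7 = 7 ≡ 7 (mod 11)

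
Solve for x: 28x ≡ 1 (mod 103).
92

gcd(28, 103) = 1, so the inverse exists.
Extended Euclidean algorithm on (103, 28):
103 = 3 × 28 + 19  ⟹  19 = (1)·103 + (-3)·28
28 = 1 × 19 + 9  ⟹  9 = (-1)·103 + (4)·28
19 = 2 × 9 + 1  ⟹  1 = (3)·103 + (-11)·28
So (-11)·28 ≡ 1 (mod 103), i.e. 28^(-1) ≡ -11 ≡ 92 (mod 103).
Check: 28 × 92 = 2576 ≡ 1 (mod 103)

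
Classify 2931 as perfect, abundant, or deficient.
deficient

Proper divisors of 2931: sum = 1 + 3 + 977 = 981
Since 981 < 2931, 2931 is deficient.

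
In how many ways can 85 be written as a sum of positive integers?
30167357

p(n) counts ways to write n as a sum of positive integers (order ignored).
Euler's pentagonal recurrence: p(k) = p(k-1) + p(k-2) - p(k-5) - p(k-7) + p(k-12) + p(k-15) - ... (offsets j(3j∓1)/2, signs ++--, p(0)=1, p(<0)=0).
DP table for k = 0..84: p(0)=1, p(1)=1, p(2)=2, p(3)=3, p(4)=5, p(5)=7, p(6)=11, p(7)=15, p(8)=22, p(9)=30, p(10)=42, p(11)=56, p(12)=77, p(13)=101, p(14)=135, p(15)=176, p(16)=231, p(17)=297, p(18)=385, p(19)=490, p(20)=627, p(21)=792, p(22)=1002, p(23)=1255, p(24)=1575, p(25)=1958, p(26)=2436, p(27)=3010, p(28)=3718, p(29)=4565, p(30)=5604, p(31)=6842, p(32)=8349, p(33)=10143, p(34)=12310, p(35)=14883, p(36)=17977, p(37)=21637, p(38)=26015, p(39)=31185, p(40)=37338, p(41)=44583, p(42)=53174, p(43)=63261, p(44)=75175, p(45)=89134, p(46)=105558, p(47)=124754, p(48)=147273, p(49)=173525, p(50)=204226, p(51)=239943, p(52)=281589, p(53)=329931, p(54)=386155, p(55)=451276, p(56)=526823, p(57)=614154, p(58)=715220, p(59)=831820, p(60)=966467, p(61)=1121505, p(62)=1300156, p(63)=1505499, p(64)=1741630, p(65)=2012558, p(66)=2323520, p(67)=2679689, p(68)=3087735, p(69)=3554345, p(70)=4087968, p(71)=4697205, p(72)=5392783, p(73)=6185689, p(74)=7089500, p(75)=8118264, p(76)=9289091, p(77)=10619863, p(78)=12132164, p(79)=13848650, p(80)=15796476, p(81)=18004327, p(82)=20506255, p(83)=23338469, p(84)=26543660.
Final step: p(85) = p(84) + p(83) - p(80) - p(78) + p(73) + p(70) - p(63) - p(59) + p(50) + p(45) - p(34) - p(28) + p(15) + p(8)
= 26543660 + 23338469 - 15796476 - 12132164 + 6185689 + 4087968 - 1505499 - 831820 + 204226 + 89134 - 12310 - 3718 + 176 + 22
= 30167357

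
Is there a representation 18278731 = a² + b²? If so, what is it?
Not possible

Factorization: 18278731 = 59^3 × 89
By Fermat: n is sum of two squares iff every prime p ≡ 3 (mod 4) appears to even power.
Prime(s) ≡ 3 (mod 4) with odd exponent: [(59, 3)]
Therefore 18278731 cannot be expressed as a² + b².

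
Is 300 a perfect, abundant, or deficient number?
abundant

Proper divisors of 300: sum = 1 + 2 + 3 + 4 + 5 + 6 + 10 + 12 + ... + 60 + 75 + 100 + 150 (17 divisors) = 568
Since 568 > 300, 300 is abundant.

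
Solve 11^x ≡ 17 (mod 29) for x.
21

Baby-step giant-step with step n = ⌈√29⌉ = 6.
Baby steps 11^j mod 29 (j:value) for j=0..5: 0:1, 1:11, 2:5, 3:26, 4:25, 5:14.
Giant-step multiplier: 11^(-6) ≡ 11^(28-6) = 11^22 ≡ 13 (mod 29).
Giant steps γ_i = 17·13^i mod 29: γ_0=17, γ_1=18, γ_2=2, γ_3=26 (in table at j=3).
x = i·n + j = 3·6 + 3 = 21.
Check: 11^21 ≡ 17 (mod 29).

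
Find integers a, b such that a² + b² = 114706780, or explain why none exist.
Not possible

Factorization: 114706780 = 2^2 × 5 × 179^3
By Fermat: n is sum of two squares iff every prime p ≡ 3 (mod 4) appears to even power.
Prime(s) ≡ 3 (mod 4) with odd exponent: [(179, 3)]
Therefore 114706780 cannot be expressed as a² + b².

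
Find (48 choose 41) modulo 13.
10

Using Lucas' theorem:
Write n=48 and k=41 in base 13:
n in base 13: [3, 9]
k in base 13: [3, 2]
C(48,41) mod 13 = ∏ C(n_i, k_i) mod 13
Digit binomials (mod 13): C(3,3) = 1; C(9,2) = 36 ≡ 10
Product: 1 × 10 = 10 ≡ 10 (mod 13)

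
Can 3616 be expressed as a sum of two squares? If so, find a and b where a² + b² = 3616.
4² + 60² (a=4, b=60)

Factorization: 3616 = 2^5 × 113
By Fermat: n is sum of two squares iff every prime p ≡ 3 (mod 4) appears to even power.
All primes ≡ 3 (mod 4) appear to even power.
Search a = 0, 1, 2, … for 3616 - a² a perfect square: first hit at a = 4: 3616 - 16 = 3600 = 60².
3616 = 4² + 60² = 16 + 3600 ✓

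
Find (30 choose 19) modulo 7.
0

Using Lucas' theorem:
Write n=30 and k=19 in base 7:
n in base 7: [4, 2]
k in base 7: [2, 5]
C(30,19) mod 7 = ∏ C(n_i, k_i) mod 7
Digit binomials (mod 7): C(4,2) = 6; C(2,5) = 0 (k_i > n_i)
Product: 6 × 0 = 0 ≡ 0 (mod 7)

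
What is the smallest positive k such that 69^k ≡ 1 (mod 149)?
74

149 is prime, so ord(69) divides φ(149) = 148.
Divisors of 148: 1, 2, 4, 37, 74, 148.
Repeated squaring: 69^1 ≡ 69, 69^2 ≡ 142, 69^4 ≡ 49, 69^8 ≡ 17, 69^16 ≡ 140, 69^32 ≡ 81, 69^64 ≡ 5, 69^128 ≡ 25 (mod 149).
Test 69^d mod 149 for each divisor d in increasing order:
69^1 ≡ 69
69^2 ≡ 142
69^4 ≡ 49
69^37 = 69^32·69^4·69^1 ≡ 148
69^74 = 69^64·69^8·69^2 ≡ 1  ← first divisor giving 1
The order is 74.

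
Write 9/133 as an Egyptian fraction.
1/15 + 1/998 + 1/1991010

Greedy algorithm:
9/133: ceiling(133/9) = 15, use 1/15
2/1995: ceiling(1995/2) = 998, use 1/998
1/1991010: ceiling(1991010/1) = 1991010, use 1/1991010
Result: 9/133 = 1/15 + 1/998 + 1/1991010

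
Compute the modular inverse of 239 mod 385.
29

gcd(239, 385) = 1, so the inverse exists.
Extended Euclidean algorithm on (385, 239):
385 = 1 × 239 + 146  ⟹  146 = (1)·385 + (-1)·239
239 = 1 × 146 + 93  ⟹  93 = (-1)·385 + (2)·239
146 = 1 × 93 + 53  ⟹  53 = (2)·385 + (-3)·239
93 = 1 × 53 + 40  ⟹  40 = (-3)·385 + (5)·239
53 = 1 × 40 + 13  ⟹  13 = (5)·385 + (-8)·239
40 = 3 × 13 + 1  ⟹  1 = (-18)·385 + (29)·239
So (29)·239 ≡ 1 (mod 385), i.e. 239^(-1) ≡ 29 (mod 385).
Check: 239 × 29 = 6931 ≡ 1 (mod 385)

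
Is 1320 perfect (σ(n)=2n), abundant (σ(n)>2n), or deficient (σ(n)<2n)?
abundant

Proper divisors of 1320: sum = 1 + 2 + 3 + 4 + 5 + 6 + 8 + 10 + ... + 264 + 330 + 440 + 660 (31 divisors) = 3000
Since 3000 > 1320, 1320 is abundant.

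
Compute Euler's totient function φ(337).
336

337 = 337
φ(n) = n × ∏(1 - 1/p) for each prime p dividing n
φ(337) = 337 × (1 - 1/337) = 336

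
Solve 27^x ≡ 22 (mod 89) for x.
4

Baby-step giant-step with step n = ⌈√89⌉ = 10.
Baby steps 27^j mod 89 (j:value) for j=0..9: 0:1, 1:27, 2:17, 3:14, 4:22, 5:60, 6:18, 7:41, 8:39, 9:74.
h = 22 is already in the table at j=4, so x = 4.
Check: 27^4 ≡ 22 (mod 89).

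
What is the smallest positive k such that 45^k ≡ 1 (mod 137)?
136

137 is prime, so ord(45) divides φ(137) = 136.
Divisors of 136: 1, 2, 4, 8, 17, 34, 68, 136.
Repeated squaring: 45^1 ≡ 45, 45^2 ≡ 107, 45^4 ≡ 78, 45^8 ≡ 56, 45^16 ≡ 122, 45^32 ≡ 88, 45^64 ≡ 72, 45^128 ≡ 115 (mod 137).
Test 45^d mod 137 for each divisor d in increasing order:
45^1 ≡ 45
45^2 ≡ 107
45^4 ≡ 78
45^8 ≡ 56
45^17 = 45^16·45^1 ≡ 10
45^34 = 45^32·45^2 ≡ 100
45^68 = 45^64·45^4 ≡ 136
45^136 = 45^128·45^8 ≡ 1  ← first divisor giving 1
The order is 136.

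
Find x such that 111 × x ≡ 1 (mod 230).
201

gcd(111, 230) = 1, so the inverse exists.
Extended Euclidean algorithm on (230, 111):
230 = 2 × 111 + 8  ⟹  8 = (1)·230 + (-2)·111
111 = 13 × 8 + 7  ⟹  7 = (-13)·230 + (27)·111
8 = 1 × 7 + 1  ⟹  1 = (14)·230 + (-29)·111
So (-29)·111 ≡ 1 (mod 230), i.e. 111^(-1) ≡ -29 ≡ 201 (mod 230).
Check: 111 × 201 = 22311 ≡ 1 (mod 230)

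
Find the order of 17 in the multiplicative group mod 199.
66

199 is prime, so ord(17) divides φ(199) = 198.
Divisors of 198: 1, 2, 3, 6, 9, 11, 18, 22, 33, 66, 99, 198.
Repeated squaring: 17^1 ≡ 17, 17^2 ≡ 90, 17^4 ≡ 140, 17^8 ≡ 98, 17^16 ≡ 52, 17^32 ≡ 117, 17^64 ≡ 157, 17^128 ≡ 172 (mod 199).
Test 17^d mod 199 for each divisor d in increasing order:
17^1 ≡ 17
17^2 ≡ 90
17^3 = 17^2·17^1 ≡ 137
17^6 = 17^4·17^2 ≡ 63
17^9 = 17^8·17^1 ≡ 74
17^11 = 17^8·17^2·17^1 ≡ 93
17^18 = 17^16·17^2 ≡ 103
17^22 = 17^16·17^4·17^2 ≡ 92
17^33 = 17^32·17^1 ≡ 198
17^66 = 17^64·17^2 ≡ 1  ← first divisor giving 1
The order is 66.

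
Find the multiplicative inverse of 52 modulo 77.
40

gcd(52, 77) = 1, so the inverse exists.
Extended Euclidean algorithm on (77, 52):
77 = 1 × 52 + 25  ⟹  25 = (1)·77 + (-1)·52
52 = 2 × 25 + 2  ⟹  2 = (-2)·77 + (3)·52
25 = 12 × 2 + 1  ⟹  1 = (25)·77 + (-37)·52
So (-37)·52 ≡ 1 (mod 77), i.e. 52^(-1) ≡ -37 ≡ 40 (mod 77).
Check: 52 × 40 = 2080 ≡ 1 (mod 77)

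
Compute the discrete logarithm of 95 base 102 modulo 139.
51

Baby-step giant-step with step n = ⌈√139⌉ = 12.
Baby steps 102^j mod 139 (j:value) for j=0..11: 0:1, 1:102, 2:118, 3:82, 4:24, 5:85, 6:52, 7:22, 8:20, 9:94, 10:136, 11:111.
Giant-step multiplier: 102^(-12) ≡ 102^(138-12) = 102^126 ≡ 64 (mod 139).
Giant steps γ_i = 95·64^i mod 139: γ_0=95, γ_1=103, γ_2=59, γ_3=23, γ_4=82 (in table at j=3).
x = i·n + j = 4·12 + 3 = 51.
Check: 102^51 ≡ 95 (mod 139).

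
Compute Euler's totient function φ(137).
136

137 = 137
φ(n) = n × ∏(1 - 1/p) for each prime p dividing n
φ(137) = 137 × (1 - 1/137) = 136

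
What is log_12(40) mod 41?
20

Baby-step giant-step with step n = ⌈√41⌉ = 7.
Baby steps 12^j mod 41 (j:value) for j=0..6: 0:1, 1:12, 2:21, 3:6, 4:31, 5:3, 6:36.
Giant-step multiplier: 12^(-7) ≡ 12^(40-7) = 12^33 ≡ 28 (mod 41).
Giant steps γ_i = 40·28^i mod 41: γ_0=40, γ_1=13, γ_2=36 (in table at j=6).
x = i·n + j = 2·7 + 6 = 20.
Check: 12^20 ≡ 40 (mod 41).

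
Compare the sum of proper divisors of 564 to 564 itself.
abundant

Proper divisors of 564: sum = 1 + 2 + 3 + 4 + 6 + 12 + 47 + 94 + 141 + 188 + 282 = 780
Since 780 > 564, 564 is abundant.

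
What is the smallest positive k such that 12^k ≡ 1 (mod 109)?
54

109 is prime, so ord(12) divides φ(109) = 108.
Divisors of 108: 1, 2, 3, 4, 6, 9, 12, 18, 27, 36, 54, 108.
Repeated squaring: 12^1 ≡ 12, 12^2 ≡ 35, 12^4 ≡ 26, 12^8 ≡ 22, 12^16 ≡ 48, 12^32 ≡ 15, 12^64 ≡ 7 (mod 109).
Test 12^d mod 109 for each divisor d in increasing order:
12^1 ≡ 12
12^2 ≡ 35
12^3 = 12^2·12^1 ≡ 93
12^4 ≡ 26
12^6 = 12^4·12^2 ≡ 38
12^9 = 12^8·12^1 ≡ 46
12^12 = 12^8·12^4 ≡ 27
12^18 = 12^16·12^2 ≡ 45
12^27 = 12^16·12^8·12^2·12^1 ≡ 108
12^36 = 12^32·12^4 ≡ 63
12^54 = 12^32·12^16·12^4·12^2 ≡ 1  ← first divisor giving 1
The order is 54.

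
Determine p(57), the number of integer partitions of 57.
614154

p(n) counts ways to write n as a sum of positive integers (order ignored).
Euler's pentagonal recurrence: p(k) = p(k-1) + p(k-2) - p(k-5) - p(k-7) + p(k-12) + p(k-15) - ... (offsets j(3j∓1)/2, signs ++--, p(0)=1, p(<0)=0).
DP table for k = 0..56: p(0)=1, p(1)=1, p(2)=2, p(3)=3, p(4)=5, p(5)=7, p(6)=11, p(7)=15, p(8)=22, p(9)=30, p(10)=42, p(11)=56, p(12)=77, p(13)=101, p(14)=135, p(15)=176, p(16)=231, p(17)=297, p(18)=385, p(19)=490, p(20)=627, p(21)=792, p(22)=1002, p(23)=1255, p(24)=1575, p(25)=1958, p(26)=2436, p(27)=3010, p(28)=3718, p(29)=4565, p(30)=5604, p(31)=6842, p(32)=8349, p(33)=10143, p(34)=12310, p(35)=14883, p(36)=17977, p(37)=21637, p(38)=26015, p(39)=31185, p(40)=37338, p(41)=44583, p(42)=53174, p(43)=63261, p(44)=75175, p(45)=89134, p(46)=105558, p(47)=124754, p(48)=147273, p(49)=173525, p(50)=204226, p(51)=239943, p(52)=281589, p(53)=329931, p(54)=386155, p(55)=451276, p(56)=526823.
Final step: p(57) = p(56) + p(55) - p(52) - p(50) + p(45) + p(42) - p(35) - p(31) + p(22) + p(17) - p(6) - p(0)
= 526823 + 451276 - 281589 - 204226 + 89134 + 53174 - 14883 - 6842 + 1002 + 297 - 11 - 1
= 614154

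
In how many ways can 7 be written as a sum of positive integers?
15

p(n) counts ways to write n as a sum of positive integers (order ignored).
Examples: 7; 6 + 1; 5 + 2; 5 + 1 + 1; 4 + 3; ... (15 total)
p(7) = 15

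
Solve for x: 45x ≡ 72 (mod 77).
x ≡ 17 (mod 77)

gcd(45, 77) = 1, which divides 72, so solutions exist.
Find 45^(-1) mod 77 by the extended Euclidean algorithm:
77 = 1 × 45 + 32  ⟹  32 = (1)·77 + (-1)·45
45 = 1 × 32 + 13  ⟹  13 = (-1)·77 + (2)·45
32 = 2 × 13 + 6  ⟹  6 = (3)·77 + (-5)·45
13 = 2 × 6 + 1  ⟹  1 = (-7)·77 + (12)·45
So (12)·45 ≡ 1 (mod 77), i.e. 45^(-1) ≡ 12 (mod 77).
x ≡ 12 × 72 = 864 ≡ 17 (mod 77).
Check: 45 × 17 = 765 ≡ 72 (mod 77).
Unique solution: x ≡ 17 (mod 77)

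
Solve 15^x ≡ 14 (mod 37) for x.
33

Baby-step giant-step with step n = ⌈√37⌉ = 7.
Baby steps 15^j mod 37 (j:value) for j=0..6: 0:1, 1:15, 2:3, 3:8, 4:9, 5:24, 6:27.
Giant-step multiplier: 15^(-7) ≡ 15^(36-7) = 15^29 ≡ 18 (mod 37).
Giant steps γ_i = 14·18^i mod 37: γ_0=14, γ_1=30, γ_2=22, γ_3=26, γ_4=24 (in table at j=5).
x = i·n + j = 4·7 + 5 = 33.
Check: 15^33 ≡ 14 (mod 37).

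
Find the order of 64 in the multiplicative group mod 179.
89

179 is prime, so ord(64) divides φ(179) = 178.
Divisors of 178: 1, 2, 89, 178.
Repeated squaring: 64^1 ≡ 64, 64^2 ≡ 158, 64^4 ≡ 83, 64^8 ≡ 87, 64^16 ≡ 51, 64^32 ≡ 95, 64^64 ≡ 75, 64^128 ≡ 76 (mod 179).
Test 64^d mod 179 for each divisor d in increasing order:
64^1 ≡ 64
64^2 ≡ 158
64^89 = 64^64·64^16·64^8·64^1 ≡ 1  ← first divisor giving 1
The order is 89.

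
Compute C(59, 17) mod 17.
3

Using Lucas' theorem:
Write n=59 and k=17 in base 17:
n in base 17: [3, 8]
k in base 17: [1, 0]
C(59,17) mod 17 = ∏ C(n_i, k_i) mod 17
Digit binomials (mod 17): C(3,1) = 3; C(8,0) = 1
Product: 3 × 1 = 3 ≡ 3 (mod 17)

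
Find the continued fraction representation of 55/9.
[6; 9]

Euclidean algorithm steps:
55 = 6 × 9 + 1
9 = 9 × 1 + 0
Continued fraction: [6; 9]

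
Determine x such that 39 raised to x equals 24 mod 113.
99

Baby-step giant-step with step n = ⌈√113⌉ = 11.
Baby steps 39^j mod 113 (j:value) for j=0..10: 0:1, 1:39, 2:52, 3:107, 4:105, 5:27, 6:36, 7:48, 8:64, 9:10, 10:51.
Giant-step multiplier: 39^(-11) ≡ 39^(112-11) = 39^101 ≡ 5 (mod 113).
Giant steps γ_i = 24·5^i mod 113: γ_0=24, γ_1=7, γ_2=35, γ_3=62, γ_4=84, γ_5=81, γ_6=66, γ_7=104, γ_8=68, γ_9=1 (in table at j=0).
x = i·n + j = 9·11 + 0 = 99.
Check: 39^99 ≡ 24 (mod 113).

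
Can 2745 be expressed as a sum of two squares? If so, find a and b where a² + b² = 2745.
12² + 51² (a=12, b=51)

Factorization: 2745 = 3^2 × 5 × 61
By Fermat: n is sum of two squares iff every prime p ≡ 3 (mod 4) appears to even power.
All primes ≡ 3 (mod 4) appear to even power.
Search a = 0, 1, 2, … for 2745 - a² a perfect square: first hit at a = 12: 2745 - 144 = 2601 = 51².
2745 = 12² + 51² = 144 + 2601 ✓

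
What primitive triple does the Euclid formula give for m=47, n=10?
(2109, 940, 2309)

Euclid's formula: a = m² - n², b = 2mn, c = m² + n²
m = 47, n = 10
a = 47² - 10² = 2209 - 100 = 2109
b = 2 × 47 × 10 = 940
c = 47² + 10² = 2209 + 100 = 2309
Verification: 2109² + 940² = 4447881 + 883600 = 5331481 = 2309² ✓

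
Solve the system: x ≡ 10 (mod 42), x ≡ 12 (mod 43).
1732

Using Chinese Remainder Theorem:
M = 42 × 43 = 1806
M1 = 43, M2 = 42
y1 = 43^(-1) mod 42 = 1
y2 = 42^(-1) mod 43 = 42
x = (10×43×1 + 12×42×42) mod 1806 = 1732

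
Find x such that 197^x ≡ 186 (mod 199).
67

Baby-step giant-step with step n = ⌈√199⌉ = 15.
Baby steps 197^j mod 199 (j:value) for j=0..14: 0:1, 1:197, 2:4, 3:191, 4:16, 5:167, 6:64, 7:71, 8:57, 9:85, 10:29, 11:141, 12:116, 13:166, 14:66.
Giant-step multiplier: 197^(-15) ≡ 197^(198-15) = 197^183 ≡ 101 (mod 199).
Giant steps γ_i = 186·101^i mod 199: γ_0=186, γ_1=80, γ_2=120, γ_3=180, γ_4=71 (in table at j=7).
x = i·n + j = 4·15 + 7 = 67.
Check: 197^67 ≡ 186 (mod 199).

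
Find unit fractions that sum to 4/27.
1/7 + 1/189

Greedy algorithm:
4/27: ceiling(27/4) = 7, use 1/7
1/189: ceiling(189/1) = 189, use 1/189
Result: 4/27 = 1/7 + 1/189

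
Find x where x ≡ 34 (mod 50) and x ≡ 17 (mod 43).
834

Using Chinese Remainder Theorem:
M = 50 × 43 = 2150
M1 = 43, M2 = 50
y1 = 43^(-1) mod 50 = 7
y2 = 50^(-1) mod 43 = 37
x = (34×43×7 + 17×50×37) mod 2150 = 834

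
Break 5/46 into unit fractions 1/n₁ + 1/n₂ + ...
1/10 + 1/115

Greedy algorithm:
5/46: ceiling(46/5) = 10, use 1/10
1/115: ceiling(115/1) = 115, use 1/115
Result: 5/46 = 1/10 + 1/115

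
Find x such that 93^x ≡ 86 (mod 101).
31

Baby-step giant-step with step n = ⌈√101⌉ = 11.
Baby steps 93^j mod 101 (j:value) for j=0..10: 0:1, 1:93, 2:64, 3:94, 4:56, 5:57, 6:49, 7:12, 8:5, 9:61, 10:17.
Giant-step multiplier: 93^(-11) ≡ 93^(100-11) = 93^89 ≡ 75 (mod 101).
Giant steps γ_i = 86·75^i mod 101: γ_0=86, γ_1=87, γ_2=61 (in table at j=9).
x = i·n + j = 2·11 + 9 = 31.
Check: 93^31 ≡ 86 (mod 101).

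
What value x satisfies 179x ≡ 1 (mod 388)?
375

gcd(179, 388) = 1, so the inverse exists.
Extended Euclidean algorithm on (388, 179):
388 = 2 × 179 + 30  ⟹  30 = (1)·388 + (-2)·179
179 = 5 × 30 + 29  ⟹  29 = (-5)·388 + (11)·179
30 = 1 × 29 + 1  ⟹  1 = (6)·388 + (-13)·179
So (-13)·179 ≡ 1 (mod 388), i.e. 179^(-1) ≡ -13 ≡ 375 (mod 388).
Check: 179 × 375 = 67125 ≡ 1 (mod 388)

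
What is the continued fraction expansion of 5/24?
[0; 4, 1, 4]

Euclidean algorithm steps:
5 = 0 × 24 + 5
24 = 4 × 5 + 4
5 = 1 × 4 + 1
4 = 4 × 1 + 0
Continued fraction: [0; 4, 1, 4]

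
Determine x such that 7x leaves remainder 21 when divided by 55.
x ≡ 3 (mod 55)

gcd(7, 55) = 1, which divides 21, so solutions exist.
Find 7^(-1) mod 55 by the extended Euclidean algorithm:
55 = 7 × 7 + 6  ⟹  6 = (1)·55 + (-7)·7
7 = 1 × 6 + 1  ⟹  1 = (-1)·55 + (8)·7
So (8)·7 ≡ 1 (mod 55), i.e. 7^(-1) ≡ 8 (mod 55).
x ≡ 8 × 21 = 168 ≡ 3 (mod 55).
Check: 7 × 3 = 21 ≡ 21 (mod 55).
Unique solution: x ≡ 3 (mod 55)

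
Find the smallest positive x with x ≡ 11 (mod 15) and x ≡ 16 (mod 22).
236

Using Chinese Remainder Theorem:
M = 15 × 22 = 330
M1 = 22, M2 = 15
y1 = 22^(-1) mod 15 = 13
y2 = 15^(-1) mod 22 = 3
x = (11×22×13 + 16×15×3) mod 330 = 236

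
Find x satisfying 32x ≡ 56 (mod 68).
x ≡ 6 (mod 17)

gcd(32, 68) = 4, which divides 56, so solutions exist.
Divide through by 4: 8x ≡ 14 (mod 17).
Find 8^(-1) mod 17 by the extended Euclidean algorithm:
17 = 2 × 8 + 1  ⟹  1 = (1)·17 + (-2)·8
So (-2)·8 ≡ 1 (mod 17), i.e. 8^(-1) ≡ -2 ≡ 15 (mod 17).
x ≡ 15 × 14 = 210 ≡ 6 (mod 17).
Check: 32 × 6 = 192 ≡ 56 (mod 68).
x ≡ 6 (mod 17), giving 4 solutions mod 68.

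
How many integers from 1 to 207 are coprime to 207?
132

207 = 3^2 × 23
φ(n) = n × ∏(1 - 1/p) for each prime p dividing n
φ(207) = 207 × (1 - 1/3) × (1 - 1/23) = 132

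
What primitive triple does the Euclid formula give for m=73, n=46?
(3213, 6716, 7445)

Euclid's formula: a = m² - n², b = 2mn, c = m² + n²
m = 73, n = 46
a = 73² - 46² = 5329 - 2116 = 3213
b = 2 × 73 × 46 = 6716
c = 73² + 46² = 5329 + 2116 = 7445
Verification: 3213² + 6716² = 10323369 + 45104656 = 55428025 = 7445² ✓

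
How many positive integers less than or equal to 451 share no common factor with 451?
400

451 = 11 × 41
φ(n) = n × ∏(1 - 1/p) for each prime p dividing n
φ(451) = 451 × (1 - 1/11) × (1 - 1/41) = 400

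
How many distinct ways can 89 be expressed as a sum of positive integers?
49995925

p(n) counts ways to write n as a sum of positive integers (order ignored).
Euler's pentagonal recurrence: p(k) = p(k-1) + p(k-2) - p(k-5) - p(k-7) + p(k-12) + p(k-15) - ... (offsets j(3j∓1)/2, signs ++--, p(0)=1, p(<0)=0).
DP table for k = 0..88: p(0)=1, p(1)=1, p(2)=2, p(3)=3, p(4)=5, p(5)=7, p(6)=11, p(7)=15, p(8)=22, p(9)=30, p(10)=42, p(11)=56, p(12)=77, p(13)=101, p(14)=135, p(15)=176, p(16)=231, p(17)=297, p(18)=385, p(19)=490, p(20)=627, p(21)=792, p(22)=1002, p(23)=1255, p(24)=1575, p(25)=1958, p(26)=2436, p(27)=3010, p(28)=3718, p(29)=4565, p(30)=5604, p(31)=6842, p(32)=8349, p(33)=10143, p(34)=12310, p(35)=14883, p(36)=17977, p(37)=21637, p(38)=26015, p(39)=31185, p(40)=37338, p(41)=44583, p(42)=53174, p(43)=63261, p(44)=75175, p(45)=89134, p(46)=105558, p(47)=124754, p(48)=147273, p(49)=173525, p(50)=204226, p(51)=239943, p(52)=281589, p(53)=329931, p(54)=386155, p(55)=451276, p(56)=526823, p(57)=614154, p(58)=715220, p(59)=831820, p(60)=966467, p(61)=1121505, p(62)=1300156, p(63)=1505499, p(64)=1741630, p(65)=2012558, p(66)=2323520, p(67)=2679689, p(68)=3087735, p(69)=3554345, p(70)=4087968, p(71)=4697205, p(72)=5392783, p(73)=6185689, p(74)=7089500, p(75)=8118264, p(76)=9289091, p(77)=10619863, p(78)=12132164, p(79)=13848650, p(80)=15796476, p(81)=18004327, p(82)=20506255, p(83)=23338469, p(84)=26543660, p(85)=30167357, p(86)=34262962, p(87)=38887673, p(88)=44108109.
Final step: p(89) = p(88) + p(87) - p(84) - p(82) + p(77) + p(74) - p(67) - p(63) + p(54) + p(49) - p(38) - p(32) + p(19) + p(12)
= 44108109 + 38887673 - 26543660 - 20506255 + 10619863 + 7089500 - 2679689 - 1505499 + 386155 + 173525 - 26015 - 8349 + 490 + 77
= 49995925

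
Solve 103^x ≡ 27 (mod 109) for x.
48

Baby-step giant-step with step n = ⌈√109⌉ = 11.
Baby steps 103^j mod 109 (j:value) for j=0..10: 0:1, 1:103, 2:36, 3:2, 4:97, 5:72, 6:4, 7:85, 8:35, 9:8, 10:61.
Giant-step multiplier: 103^(-11) ≡ 103^(108-11) = 103^97 ≡ 95 (mod 109).
Giant steps γ_i = 27·95^i mod 109: γ_0=27, γ_1=58, γ_2=60, γ_3=32, γ_4=97 (in table at j=4).
x = i·n + j = 4·11 + 4 = 48.
Check: 103^48 ≡ 27 (mod 109).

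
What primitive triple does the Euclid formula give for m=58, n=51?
(763, 5916, 5965)

Euclid's formula: a = m² - n², b = 2mn, c = m² + n²
m = 58, n = 51
a = 58² - 51² = 3364 - 2601 = 763
b = 2 × 58 × 51 = 5916
c = 58² + 51² = 3364 + 2601 = 5965
Verification: 763² + 5916² = 582169 + 34999056 = 35581225 = 5965² ✓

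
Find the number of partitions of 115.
1064144451

p(n) counts ways to write n as a sum of positive integers (order ignored).
Euler's pentagonal recurrence: p(k) = p(k-1) + p(k-2) - p(k-5) - p(k-7) + p(k-12) + p(k-15) - ... (offsets j(3j∓1)/2, signs ++--, p(0)=1, p(<0)=0).
DP table for k = 0..114: p(0)=1, p(1)=1, p(2)=2, p(3)=3, p(4)=5, p(5)=7, p(6)=11, p(7)=15, p(8)=22, p(9)=30, p(10)=42, p(11)=56, p(12)=77, p(13)=101, p(14)=135, p(15)=176, p(16)=231, p(17)=297, p(18)=385, p(19)=490, p(20)=627, p(21)=792, p(22)=1002, p(23)=1255, p(24)=1575, p(25)=1958, p(26)=2436, p(27)=3010, p(28)=3718, p(29)=4565, p(30)=5604, p(31)=6842, p(32)=8349, p(33)=10143, p(34)=12310, p(35)=14883, p(36)=17977, p(37)=21637, p(38)=26015, p(39)=31185, p(40)=37338, p(41)=44583, p(42)=53174, p(43)=63261, p(44)=75175, p(45)=89134, p(46)=105558, p(47)=124754, p(48)=147273, p(49)=173525, p(50)=204226, p(51)=239943, p(52)=281589, p(53)=329931, p(54)=386155, p(55)=451276, p(56)=526823, p(57)=614154, p(58)=715220, p(59)=831820, p(60)=966467, p(61)=1121505, p(62)=1300156, p(63)=1505499, p(64)=1741630, p(65)=2012558, p(66)=2323520, p(67)=2679689, p(68)=3087735, p(69)=3554345, p(70)=4087968, p(71)=4697205, p(72)=5392783, p(73)=6185689, p(74)=7089500, p(75)=8118264, p(76)=9289091, p(77)=10619863, p(78)=12132164, p(79)=13848650, p(80)=15796476, p(81)=18004327, p(82)=20506255, p(83)=23338469, p(84)=26543660, p(85)=30167357, p(86)=34262962, p(87)=38887673, p(88)=44108109, p(89)=49995925, p(90)=56634173, p(91)=64112359, p(92)=72533807, p(93)=82010177, p(94)=92669720, p(95)=104651419, p(96)=118114304, p(97)=133230930, p(98)=150198136, p(99)=169229875, p(100)=190569292, p(101)=214481126, p(102)=241265379, p(103)=271248950, p(104)=304801365, p(105)=342325709, p(106)=384276336, p(107)=431149389, p(108)=483502844, p(109)=541946240, p(110)=607163746, p(111)=679903203, p(112)=761002156, p(113)=851376628, p(114)=952050665.
Final step: p(115) = p(114) + p(113) - p(110) - p(108) + p(103) + p(100) - p(93) - p(89) + p(80) + p(75) - p(64) - p(58) + p(45) + p(38) - p(23) - p(15)
= 952050665 + 851376628 - 607163746 - 483502844 + 271248950 + 190569292 - 82010177 - 49995925 + 15796476 + 8118264 - 1741630 - 715220 + 89134 + 26015 - 1255 - 176
= 1064144451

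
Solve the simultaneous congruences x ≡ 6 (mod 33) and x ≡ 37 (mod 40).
237

Using Chinese Remainder Theorem:
M = 33 × 40 = 1320
M1 = 40, M2 = 33
y1 = 40^(-1) mod 33 = 19
y2 = 33^(-1) mod 40 = 17
x = (6×40×19 + 37×33×17) mod 1320 = 237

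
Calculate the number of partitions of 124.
2841940500

p(n) counts ways to write n as a sum of positive integers (order ignored).
Euler's pentagonal recurrence: p(k) = p(k-1) + p(k-2) - p(k-5) - p(k-7) + p(k-12) + p(k-15) - ... (offsets j(3j∓1)/2, signs ++--, p(0)=1, p(<0)=0).
DP table for k = 0..123: p(0)=1, p(1)=1, p(2)=2, p(3)=3, p(4)=5, p(5)=7, p(6)=11, p(7)=15, p(8)=22, p(9)=30, p(10)=42, p(11)=56, p(12)=77, p(13)=101, p(14)=135, p(15)=176, p(16)=231, p(17)=297, p(18)=385, p(19)=490, p(20)=627, p(21)=792, p(22)=1002, p(23)=1255, p(24)=1575, p(25)=1958, p(26)=2436, p(27)=3010, p(28)=3718, p(29)=4565, p(30)=5604, p(31)=6842, p(32)=8349, p(33)=10143, p(34)=12310, p(35)=14883, p(36)=17977, p(37)=21637, p(38)=26015, p(39)=31185, p(40)=37338, p(41)=44583, p(42)=53174, p(43)=63261, p(44)=75175, p(45)=89134, p(46)=105558, p(47)=124754, p(48)=147273, p(49)=173525, p(50)=204226, p(51)=239943, p(52)=281589, p(53)=329931, p(54)=386155, p(55)=451276, p(56)=526823, p(57)=614154, p(58)=715220, p(59)=831820, p(60)=966467, p(61)=1121505, p(62)=1300156, p(63)=1505499, p(64)=1741630, p(65)=2012558, p(66)=2323520, p(67)=2679689, p(68)=3087735, p(69)=3554345, p(70)=4087968, p(71)=4697205, p(72)=5392783, p(73)=6185689, p(74)=7089500, p(75)=8118264, p(76)=9289091, p(77)=10619863, p(78)=12132164, p(79)=13848650, p(80)=15796476, p(81)=18004327, p(82)=20506255, p(83)=23338469, p(84)=26543660, p(85)=30167357, p(86)=34262962, p(87)=38887673, p(88)=44108109, p(89)=49995925, p(90)=56634173, p(91)=64112359, p(92)=72533807, p(93)=82010177, p(94)=92669720, p(95)=104651419, p(96)=118114304, p(97)=133230930, p(98)=150198136, p(99)=169229875, p(100)=190569292, p(101)=214481126, p(102)=241265379, p(103)=271248950, p(104)=304801365, p(105)=342325709, p(106)=384276336, p(107)=431149389, p(108)=483502844, p(109)=541946240, p(110)=607163746, p(111)=679903203, p(112)=761002156, p(113)=851376628, p(114)=952050665, p(115)=1064144451, p(116)=1188908248, p(117)=1327710076, p(118)=1482074143, p(119)=1653668665, p(120)=1844349560, p(121)=2056148051, p(122)=2291320912, p(123)=2552338241.
Final step: p(124) = p(123) + p(122) - p(119) - p(117) + p(112) + p(109) - p(102) - p(98) + p(89) + p(84) - p(73) - p(67) + p(54) + p(47) - p(32) - p(24) + p(7)
= 2552338241 + 2291320912 - 1653668665 - 1327710076 + 761002156 + 541946240 - 241265379 - 150198136 + 49995925 + 26543660 - 6185689 - 2679689 + 386155 + 124754 - 8349 - 1575 + 15
= 2841940500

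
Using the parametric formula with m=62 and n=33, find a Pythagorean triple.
(2755, 4092, 4933)

Euclid's formula: a = m² - n², b = 2mn, c = m² + n²
m = 62, n = 33
a = 62² - 33² = 3844 - 1089 = 2755
b = 2 × 62 × 33 = 4092
c = 62² + 33² = 3844 + 1089 = 4933
Verification: 2755² + 4092² = 7590025 + 16744464 = 24334489 = 4933² ✓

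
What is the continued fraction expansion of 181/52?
[3; 2, 12, 2]

Euclidean algorithm steps:
181 = 3 × 52 + 25
52 = 2 × 25 + 2
25 = 12 × 2 + 1
2 = 2 × 1 + 0
Continued fraction: [3; 2, 12, 2]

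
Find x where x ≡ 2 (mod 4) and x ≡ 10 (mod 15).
10

Using Chinese Remainder Theorem:
M = 4 × 15 = 60
M1 = 15, M2 = 4
y1 = 15^(-1) mod 4 = 3
y2 = 4^(-1) mod 15 = 4
x = (2×15×3 + 10×4×4) mod 60 = 10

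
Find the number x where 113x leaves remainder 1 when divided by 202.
59

gcd(113, 202) = 1, so the inverse exists.
Extended Euclidean algorithm on (202, 113):
202 = 1 × 113 + 89  ⟹  89 = (1)·202 + (-1)·113
113 = 1 × 89 + 24  ⟹  24 = (-1)·202 + (2)·113
89 = 3 × 24 + 17  ⟹  17 = (4)·202 + (-7)·113
24 = 1 × 17 + 7  ⟹  7 = (-5)·202 + (9)·113
17 = 2 × 7 + 3  ⟹  3 = (14)·202 + (-25)·113
7 = 2 × 3 + 1  ⟹  1 = (-33)·202 + (59)·113
So (59)·113 ≡ 1 (mod 202), i.e. 113^(-1) ≡ 59 (mod 202).
Check: 113 × 59 = 6667 ≡ 1 (mod 202)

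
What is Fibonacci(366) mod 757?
589

Matrix identity: Q^n = [[F_(n+1), F_n], [F_n, F_(n-1)]] with Q = [[1,1],[1,0]].
n = 366 = 101101110₂. Square-and-multiply, entries mod 757:
Q^1 = [[1,1],[1,0]]
Q^2 = (Q^1)² = [[2,1],[1,1]]
Q^5 = (Q^2)²·Q = [[8,5],[5,3]]
Q^11 = (Q^5)²·Q = [[144,89],[89,55]]
Q^22 = (Q^11)² = [[648,300],[300,348]]
Q^45 = (Q^22)²·Q = [[228,443],[443,542]]
Q^91 = (Q^45)²·Q = [[397,694],[694,460]]
Q^183 = (Q^91)²·Q = [[93,337],[337,513]]
Q^366 = (Q^183)² = [[341,589],[589,509]]
F_366 mod 757 = Q^366[0][1] = 589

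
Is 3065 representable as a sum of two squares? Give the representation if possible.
16² + 53² (a=16, b=53)

Factorization: 3065 = 5 × 613
By Fermat: n is sum of two squares iff every prime p ≡ 3 (mod 4) appears to even power.
All primes ≡ 3 (mod 4) appear to even power.
Search a = 0, 1, 2, … for 3065 - a² a perfect square: first hit at a = 16: 3065 - 256 = 2809 = 53².
3065 = 16² + 53² = 256 + 2809 ✓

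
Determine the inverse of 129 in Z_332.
157

gcd(129, 332) = 1, so the inverse exists.
Extended Euclidean algorithm on (332, 129):
332 = 2 × 129 + 74  ⟹  74 = (1)·332 + (-2)·129
129 = 1 × 74 + 55  ⟹  55 = (-1)·332 + (3)·129
74 = 1 × 55 + 19  ⟹  19 = (2)·332 + (-5)·129
55 = 2 × 19 + 17  ⟹  17 = (-5)·332 + (13)·129
19 = 1 × 17 + 2  ⟹  2 = (7)·332 + (-18)·129
17 = 8 × 2 + 1  ⟹  1 = (-61)·332 + (157)·129
So (157)·129 ≡ 1 (mod 332), i.e. 129^(-1) ≡ 157 (mod 332).
Check: 129 × 157 = 20253 ≡ 1 (mod 332)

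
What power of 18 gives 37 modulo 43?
35

Baby-step giant-step with step n = ⌈√43⌉ = 7.
Baby steps 18^j mod 43 (j:value) for j=0..6: 0:1, 1:18, 2:23, 3:27, 4:13, 5:19, 6:41.
Giant-step multiplier: 18^(-7) ≡ 18^(42-7) = 18^35 ≡ 37 (mod 43).
Giant steps γ_i = 37·37^i mod 43: γ_0=37, γ_1=36, γ_2=42, γ_3=6, γ_4=7, γ_5=1 (in table at j=0).
x = i·n + j = 5·7 + 0 = 35.
Check: 18^35 ≡ 37 (mod 43).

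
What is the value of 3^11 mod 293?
175

Repeated squaring. Binary of 11 = 1011.
3^1 ≡ 3 (mod 293); 3^2 ≡ 9 (mod 293); 3^4 ≡ 81 (mod 293); 3^8 ≡ 115 (mod 293)
3^11 = 3^1 × 3^2 × 3^8 ≡ 175 (mod 293)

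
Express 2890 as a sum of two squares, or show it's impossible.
9² + 53² (a=9, b=53)

Factorization: 2890 = 2 × 5 × 17^2
By Fermat: n is sum of two squares iff every prime p ≡ 3 (mod 4) appears to even power.
All primes ≡ 3 (mod 4) appear to even power.
Search a = 0, 1, 2, … for 2890 - a² a perfect square: first hit at a = 9: 2890 - 81 = 2809 = 53².
2890 = 9² + 53² = 81 + 2809 ✓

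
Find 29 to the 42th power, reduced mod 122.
121

Repeated squaring. Binary of 42 = 101010.
29^1 ≡ 29 (mod 122); 29^2 ≡ 109 (mod 122); 29^4 ≡ 47 (mod 122); 29^8 ≡ 13 (mod 122); 29^16 ≡ 47 (mod 122); 29^32 ≡ 13 (mod 122)
29^42 = 29^2 × 29^8 × 29^32 ≡ 121 (mod 122)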